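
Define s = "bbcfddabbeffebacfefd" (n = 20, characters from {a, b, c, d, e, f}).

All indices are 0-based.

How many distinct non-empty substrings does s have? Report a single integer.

191

rank | idx | suffix
   0 |   6 | abbeffebacfefd
   1 |  14 | acfefd
   2 |  13 | bacfefd
   3 |   0 | bbcfddabbeffebacfefd
   4 |   7 | bbeffebacfefd
   5 |   1 | bcfddabbeffebacfefd
   6 |   8 | beffebacfefd
   7 |   2 | cfddabbeffebacfefd
   8 |  15 | cfefd
   9 |  19 | d
  10 |   5 | dabbeffebacfefd
  11 |   4 | ddabbeffebacfefd
  12 |  12 | ebacfefd
  13 |  17 | efd
  14 |   9 | effebacfefd
  15 |  18 | fd
  16 |   3 | fddabbeffebacfefd
  17 |  11 | febacfefd
  18 |  16 | fefd
  19 |  10 | ffebacfefd

SA = [6, 14, 13, 0, 7, 1, 8, 2, 15, 19, 5, 4, 12, 17, 9, 18, 3, 11, 16, 10]
[i] adj suffixes → lcp
  [1] 6/14 → 1 ('a')
  [2] 14/13 → 0 ('')
  [3] 13/0 → 1 ('b')
  [4] 0/7 → 2 ('bb')
  [5] 7/1 → 1 ('b')
  [6] 1/8 → 1 ('b')
  [7] 8/2 → 0 ('')
  [8] 2/15 → 2 ('cf')
  [9] 15/19 → 0 ('')
  [10] 19/5 → 1 ('d')
  [11] 5/4 → 1 ('d')
  [12] 4/12 → 0 ('')
  [13] 12/17 → 1 ('e')
  [14] 17/9 → 2 ('ef')
  [15] 9/18 → 0 ('')
  [16] 18/3 → 2 ('fd')
  [17] 3/11 → 1 ('f')
  [18] 11/16 → 2 ('fe')
  [19] 16/10 → 1 ('f')

n(n+1)/2 = 20·21/2 = 210
Σ LCP = 0 + 1 + 0 + 1 + 2 + 1 + 1 + 0 + 2 + 0 + 1 + 1 + 0 + 1 + 2 + 0 + 2 + 1 + 2 + 1 = 19
distinct = 210 − 19 = 191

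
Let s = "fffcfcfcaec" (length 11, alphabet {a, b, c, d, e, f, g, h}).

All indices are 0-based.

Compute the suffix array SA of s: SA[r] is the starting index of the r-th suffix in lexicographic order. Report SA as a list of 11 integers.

[8, 10, 7, 5, 3, 9, 6, 4, 2, 1, 0]

rank→(start, suffix):
  0 → (8, 'aec')
  1 → (10, 'c')
  2 → (7, 'caec')
  3 → (5, 'cfcaec')
  4 → (3, 'cfcfcaec')
  5 → (9, 'ec')
  6 → (6, 'fcaec')
  7 → (4, 'fcfcaec')
  8 → (2, 'fcfcfcaec')
  9 → (1, 'ffcfcfcaec')
  10 → (0, 'fffcfcfcaec')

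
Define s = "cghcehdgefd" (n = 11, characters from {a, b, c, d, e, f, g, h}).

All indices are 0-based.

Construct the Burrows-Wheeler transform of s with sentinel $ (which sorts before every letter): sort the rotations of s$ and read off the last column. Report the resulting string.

dh$fhgcedcge

rank  rotation      last
    0  $cghcehdgefd  d
    1  cehdgefd$cgh  h
    2  cghcehdgefd$  $
    3  d$cghcehdgef  f
    4  dgefd$cghceh  h
    5  efd$cghcehdg  g
    6  ehdgefd$cghc  c
    7  fd$cghcehdge  e
    8  gefd$cghcehd  d
    9  ghcehdgefd$c  c
   10  hcehdgefd$cg  g
   11  hdgefd$cghce  e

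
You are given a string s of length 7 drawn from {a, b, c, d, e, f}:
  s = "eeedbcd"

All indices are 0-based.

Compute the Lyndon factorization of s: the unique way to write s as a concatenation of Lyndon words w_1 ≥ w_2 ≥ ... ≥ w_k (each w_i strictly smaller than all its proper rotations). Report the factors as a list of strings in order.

emit factor 1: 'e' (i=0, period=1)
emit factor 2: 'e' (i=1, period=1)
emit factor 3: 'e' (i=2, period=1)
emit factor 4: 'd' (i=3, period=1)
emit factor 5: 'bcd' (i=4, period=3)

["e", "e", "e", "d", "bcd"]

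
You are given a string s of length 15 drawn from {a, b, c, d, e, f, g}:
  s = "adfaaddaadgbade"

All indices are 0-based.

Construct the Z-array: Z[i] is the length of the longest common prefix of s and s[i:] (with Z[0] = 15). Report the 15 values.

[15, 0, 0, 1, 2, 0, 0, 1, 2, 0, 0, 0, 2, 0, 0]

Z[0]=15
i=1: outside box; Z[1]=0
i=2: outside box; Z[2]=0
i=3: outside box; Z[3]=1 extend→box=[3,4)
i=4: outside box; Z[4]=2 extend→box=[4,6)
i=5: min(r-i=1, Z[1]=0)=0; Z[5]=0
i=6: outside box; Z[6]=0
i=7: outside box; Z[7]=1 extend→box=[7,8)
i=8: outside box; Z[8]=2 extend→box=[8,10)
i=9: min(r-i=1, Z[1]=0)=0; Z[9]=0
i=10: outside box; Z[10]=0
i=11: outside box; Z[11]=0
i=12: outside box; Z[12]=2 extend→box=[12,14)
i=13: min(r-i=1, Z[1]=0)=0; Z[13]=0
i=14: outside box; Z[14]=0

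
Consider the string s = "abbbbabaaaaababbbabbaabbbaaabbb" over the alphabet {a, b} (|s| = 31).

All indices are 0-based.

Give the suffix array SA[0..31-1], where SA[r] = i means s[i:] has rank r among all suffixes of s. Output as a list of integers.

rank→(start, suffix):
  0 → (7, 'aaaaababbbabbaabbbaaabbb')
  1 → (8, 'aaaababbbabbaabbbaaabbb')
  2 → (9, 'aaababbbabbaabbbaaabbb')
  3 → (25, 'aaabbb')
  4 → (10, 'aababbbabbaabbbaaabbb')
  5 → (26, 'aabbb')
  6 → (20, 'aabbbaaabbb')
  7 → (5, 'abaaaaababbbabbaabbbaaabbb')
  8 → (11, 'ababbbabbaabbbaaabbb')
  9 → (17, 'abbaabbbaaabbb')
  10 → (27, 'abbb')
  11 → (21, 'abbbaaabbb')
  12 → (13, 'abbbabbaabbbaaabbb')
  13 → (0, 'abbbbabaaaaababbbabbaabbbaaabbb')
  14 → (30, 'b')
  15 → (6, 'baaaaababbbabbaabbbaaabbb')
  16 → (24, 'baaabbb')
  17 → (19, 'baabbbaaabbb')
  18 → (4, 'babaaaaababbbabbaabbbaaabbb')
  19 → (16, 'babbaabbbaaabbb')
  20 → (12, 'babbbabbaabbbaaabbb')
  21 → (29, 'bb')
  22 → (23, 'bbaaabbb')
  23 → (18, 'bbaabbbaaabbb')
  24 → (3, 'bbabaaaaababbbabbaabbbaaabbb')
  25 → (15, 'bbabbaabbbaaabbb')
  26 → (28, 'bbb')
  27 → (22, 'bbbaaabbb')
  28 → (2, 'bbbabaaaaababbbabbaabbbaaabbb')
  29 → (14, 'bbbabbaabbbaaabbb')
  30 → (1, 'bbbbabaaaaababbbabbaabbbaaabbb')

[7, 8, 9, 25, 10, 26, 20, 5, 11, 17, 27, 21, 13, 0, 30, 6, 24, 19, 4, 16, 12, 29, 23, 18, 3, 15, 28, 22, 2, 14, 1]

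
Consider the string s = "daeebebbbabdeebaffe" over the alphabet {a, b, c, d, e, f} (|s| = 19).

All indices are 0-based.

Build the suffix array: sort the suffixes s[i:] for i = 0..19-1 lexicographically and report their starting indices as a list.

sorted suffixes:
  #0 SA[0]=9  'abdeebaffe'
  #1 SA[1]=1  'aeebebbbabdeebaffe'
  #2 SA[2]=15  'affe'
  #3 SA[3]=8  'babdeebaffe'
  #4 SA[4]=14  'baffe'
  #5 SA[5]=7  'bbabdeebaffe'
  #6 SA[6]=6  'bbbabdeebaffe'
  #7 SA[7]=10  'bdeebaffe'
  #8 SA[8]=4  'bebbbabdeebaffe'
  #9 SA[9]=0  'daeebebbbabdeebaffe'
  #10 SA[10]=11  'deebaffe'
  #11 SA[11]=18  'e'
  #12 SA[12]=13  'ebaffe'
  #13 SA[13]=5  'ebbbabdeebaffe'
  #14 SA[14]=3  'ebebbbabdeebaffe'
  #15 SA[15]=12  'eebaffe'
  #16 SA[16]=2  'eebebbbabdeebaffe'
  #17 SA[17]=17  'fe'
  #18 SA[18]=16  'ffe'

[9, 1, 15, 8, 14, 7, 6, 10, 4, 0, 11, 18, 13, 5, 3, 12, 2, 17, 16]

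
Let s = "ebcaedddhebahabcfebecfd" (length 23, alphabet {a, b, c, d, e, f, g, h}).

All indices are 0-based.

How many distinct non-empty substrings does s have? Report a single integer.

rank | idx | suffix
   0 |  13 | abcfebecfd
   1 |   3 | aedddhebahabcfebecfd
   2 |  11 | ahabcfebecfd
   3 |  10 | bahabcfebecfd
   4 |   1 | bcaedddhebahabcfebecfd
   5 |  14 | bcfebecfd
   6 |  18 | becfd
   7 |   2 | caedddhebahabcfebecfd
   8 |  20 | cfd
   9 |  15 | cfebecfd
  10 |  22 | d
  11 |   5 | dddhebahabcfebecfd
  12 |   6 | ddhebahabcfebecfd
  13 |   7 | dhebahabcfebecfd
  14 |   9 | ebahabcfebecfd
  15 |   0 | ebcaedddhebahabcfebecfd
  16 |  17 | ebecfd
  17 |  19 | ecfd
  18 |   4 | edddhebahabcfebecfd
  19 |  21 | fd
  20 |  16 | febecfd
  21 |  12 | habcfebecfd
  22 |   8 | hebahabcfebecfd

SA = [13, 3, 11, 10, 1, 14, 18, 2, 20, 15, 22, 5, 6, 7, 9, 0, 17, 19, 4, 21, 16, 12, 8]
i: (SA[i-1],SA[i]) lcp shared
  1: (13,3) 1 'a'
  2: (3,11) 1 'a'
  3: (11,10) 0 ''
  4: (10,1) 1 'b'
  5: (1,14) 2 'bc'
  6: (14,18) 1 'b'
  7: (18,2) 0 ''
  8: (2,20) 1 'c'
  9: (20,15) 2 'cf'
  10: (15,22) 0 ''
  11: (22,5) 1 'd'
  12: (5,6) 2 'dd'
  13: (6,7) 1 'd'
  14: (7,9) 0 ''
  15: (9,0) 2 'eb'
  16: (0,17) 2 'eb'
  17: (17,19) 1 'e'
  18: (19,4) 1 'e'
  19: (4,21) 0 ''
  20: (21,16) 1 'f'
  21: (16,12) 0 ''
  22: (12,8) 1 'h'

n(n+1)/2 = 23·24/2 = 276
Σ LCP = 0 + 1 + 1 + 0 + 1 + 2 + 1 + 0 + 1 + 2 + 0 + 1 + 2 + 1 + 0 + 2 + 2 + 1 + 1 + 0 + 1 + 0 + 1 = 21
distinct = 276 − 21 = 255

255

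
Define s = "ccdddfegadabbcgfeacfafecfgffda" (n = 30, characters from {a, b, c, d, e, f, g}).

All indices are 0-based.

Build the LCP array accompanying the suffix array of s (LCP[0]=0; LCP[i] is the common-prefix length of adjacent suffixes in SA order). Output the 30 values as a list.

[0, 1, 1, 1, 1, 0, 1, 0, 1, 1, 2, 1, 0, 2, 1, 2, 1, 0, 1, 1, 0, 1, 1, 2, 2, 1, 1, 0, 1, 2]

sorted suffixes:
  #0 SA[0]=29  'a'
  #1 SA[1]=10  'abbcgfeacfafecfgffda'
  #2 SA[2]=17  'acfafecfgffda'
  #3 SA[3]=8  'adabbcgfeacfafecfgffda'
  #4 SA[4]=20  'afecfgffda'
  #5 SA[5]=11  'bbcgfeacfafecfgffda'
  #6 SA[6]=12  'bcgfeacfafecfgffda'
  #7 SA[7]=0  'ccdddfegadabbcgfeacfafecfgffda'
  #8 SA[8]=1  'cdddfegadabbcgfeacfafecfgffda'
  #9 SA[9]=18  'cfafecfgffda'
  #10 SA[10]=23  'cfgffda'
  #11 SA[11]=13  'cgfeacfafecfgffda'
  #12 SA[12]=28  'da'
  #13 SA[13]=9  'dabbcgfeacfafecfgffda'
  #14 SA[14]=2  'dddfegadabbcgfeacfafecfgffda'
  #15 SA[15]=3  'ddfegadabbcgfeacfafecfgffda'
  #16 SA[16]=4  'dfegadabbcgfeacfafecfgffda'
  #17 SA[17]=16  'eacfafecfgffda'
  #18 SA[18]=22  'ecfgffda'
  #19 SA[19]=6  'egadabbcgfeacfafecfgffda'
  #20 SA[20]=19  'fafecfgffda'
  #21 SA[21]=27  'fda'
  #22 SA[22]=15  'feacfafecfgffda'
  #23 SA[23]=21  'fecfgffda'
  #24 SA[24]=5  'fegadabbcgfeacfafecfgffda'
  #25 SA[25]=26  'ffda'
  #26 SA[26]=24  'fgffda'
  #27 SA[27]=7  'gadabbcgfeacfafecfgffda'
  #28 SA[28]=14  'gfeacfafecfgffda'
  #29 SA[29]=25  'gffda'

SA = [29, 10, 17, 8, 20, 11, 12, 0, 1, 18, 23, 13, 28, 9, 2, 3, 4, 16, 22, 6, 19, 27, 15, 21, 5, 26, 24, 7, 14, 25]
rank  pair      lcp
   1  s[29:],s[10:]  1  'a'
   2  s[10:],s[17:]  1  'a'
   3  s[17:],s[8:]  1  'a'
   4  s[8:],s[20:]  1  'a'
   5  s[20:],s[11:]  0  ''
   6  s[11:],s[12:]  1  'b'
   7  s[12:],s[0:]  0  ''
   8  s[0:],s[1:]  1  'c'
   9  s[1:],s[18:]  1  'c'
  10  s[18:],s[23:]  2  'cf'
  11  s[23:],s[13:]  1  'c'
  12  s[13:],s[28:]  0  ''
  13  s[28:],s[9:]  2  'da'
  14  s[9:],s[2:]  1  'd'
  15  s[2:],s[3:]  2  'dd'
  16  s[3:],s[4:]  1  'd'
  17  s[4:],s[16:]  0  ''
  18  s[16:],s[22:]  1  'e'
  19  s[22:],s[6:]  1  'e'
  20  s[6:],s[19:]  0  ''
  21  s[19:],s[27:]  1  'f'
  22  s[27:],s[15:]  1  'f'
  23  s[15:],s[21:]  2  'fe'
  24  s[21:],s[5:]  2  'fe'
  25  s[5:],s[26:]  1  'f'
  26  s[26:],s[24:]  1  'f'
  27  s[24:],s[7:]  0  ''
  28  s[7:],s[14:]  1  'g'
  29  s[14:],s[25:]  2  'gf'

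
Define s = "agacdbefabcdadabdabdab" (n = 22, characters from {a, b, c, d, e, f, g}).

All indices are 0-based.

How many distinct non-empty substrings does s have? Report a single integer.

sorted suffixes:
  #0 SA[0]=20  'ab'
  #1 SA[1]=8  'abcdadabdabdab'
  #2 SA[2]=17  'abdab'
  #3 SA[3]=14  'abdabdab'
  #4 SA[4]=2  'acdbefabcdadabdabdab'
  #5 SA[5]=12  'adabdabdab'
  #6 SA[6]=0  'agacdbefabcdadabdabdab'
  #7 SA[7]=21  'b'
  #8 SA[8]=9  'bcdadabdabdab'
  #9 SA[9]=18  'bdab'
  #10 SA[10]=15  'bdabdab'
  #11 SA[11]=5  'befabcdadabdabdab'
  #12 SA[12]=10  'cdadabdabdab'
  #13 SA[13]=3  'cdbefabcdadabdabdab'
  #14 SA[14]=19  'dab'
  #15 SA[15]=16  'dabdab'
  #16 SA[16]=13  'dabdabdab'
  #17 SA[17]=11  'dadabdabdab'
  #18 SA[18]=4  'dbefabcdadabdabdab'
  #19 SA[19]=6  'efabcdadabdabdab'
  #20 SA[20]=7  'fabcdadabdabdab'
  #21 SA[21]=1  'gacdbefabcdadabdabdab'

SA = [20, 8, 17, 14, 2, 12, 0, 21, 9, 18, 15, 5, 10, 3, 19, 16, 13, 11, 4, 6, 7, 1]
[i] adj suffixes → lcp
  [1] 20/8 → 2 ('ab')
  [2] 8/17 → 2 ('ab')
  [3] 17/14 → 5 ('abdab')
  [4] 14/2 → 1 ('a')
  [5] 2/12 → 1 ('a')
  [6] 12/0 → 1 ('a')
  [7] 0/21 → 0 ('')
  [8] 21/9 → 1 ('b')
  [9] 9/18 → 1 ('b')
  [10] 18/15 → 4 ('bdab')
  [11] 15/5 → 1 ('b')
  [12] 5/10 → 0 ('')
  [13] 10/3 → 2 ('cd')
  [14] 3/19 → 0 ('')
  [15] 19/16 → 3 ('dab')
  [16] 16/13 → 6 ('dabdab')
  [17] 13/11 → 2 ('da')
  [18] 11/4 → 1 ('d')
  [19] 4/6 → 0 ('')
  [20] 6/7 → 0 ('')
  [21] 7/1 → 0 ('')

n(n+1)/2 = 22·23/2 = 253
Σ LCP = 0 + 2 + 2 + 5 + 1 + 1 + 1 + 0 + 1 + 1 + 4 + 1 + 0 + 2 + 0 + 3 + 6 + 2 + 1 + 0 + 0 + 0 = 33
distinct = 253 − 33 = 220

220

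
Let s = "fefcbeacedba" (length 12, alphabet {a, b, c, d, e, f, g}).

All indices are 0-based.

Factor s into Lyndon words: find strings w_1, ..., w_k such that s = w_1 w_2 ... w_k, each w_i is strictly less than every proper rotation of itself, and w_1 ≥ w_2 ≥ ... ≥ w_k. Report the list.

["f", "ef", "c", "be", "acedb", "a"]

emit factor 1: 'f' (i=0, period=1)
emit factor 2: 'ef' (i=1, period=2)
emit factor 3: 'c' (i=3, period=1)
emit factor 4: 'be' (i=4, period=2)
emit factor 5: 'acedb' (i=6, period=5)
emit factor 6: 'a' (i=11, period=1)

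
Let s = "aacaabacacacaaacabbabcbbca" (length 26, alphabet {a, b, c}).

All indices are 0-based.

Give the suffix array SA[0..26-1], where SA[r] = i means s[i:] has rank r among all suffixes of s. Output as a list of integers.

rank | idx | suffix
   0 |  25 | a
   1 |  12 | aaacabbabcbbca
   2 |   3 | aabacacacaaacabbabcbbca
   3 |   0 | aacaabacacacaaacabbabcbbca
   4 |  13 | aacabbabcbbca
   5 |   4 | abacacacaaacabbabcbbca
   6 |  16 | abbabcbbca
   7 |  19 | abcbbca
   8 |  10 | acaaacabbabcbbca
   9 |   1 | acaabacacacaaacabbabcbbca
  10 |  14 | acabbabcbbca
  11 |   8 | acacaaacabbabcbbca
  12 |   6 | acacacaaacabbabcbbca
  13 |  18 | babcbbca
  14 |   5 | bacacacaaacabbabcbbca
  15 |  17 | bbabcbbca
  16 |  22 | bbca
  17 |  23 | bca
  18 |  20 | bcbbca
  19 |  24 | ca
  20 |  11 | caaacabbabcbbca
  21 |   2 | caabacacacaaacabbabcbbca
  22 |  15 | cabbabcbbca
  23 |   9 | cacaaacabbabcbbca
  24 |   7 | cacacaaacabbabcbbca
  25 |  21 | cbbca

[25, 12, 3, 0, 13, 4, 16, 19, 10, 1, 14, 8, 6, 18, 5, 17, 22, 23, 20, 24, 11, 2, 15, 9, 7, 21]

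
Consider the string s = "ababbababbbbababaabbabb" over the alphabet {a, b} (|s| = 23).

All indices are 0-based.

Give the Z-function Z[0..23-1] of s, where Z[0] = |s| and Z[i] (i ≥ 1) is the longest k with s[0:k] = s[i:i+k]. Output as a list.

[23, 0, 2, 0, 0, 5, 0, 2, 0, 0, 0, 0, 4, 0, 3, 0, 1, 2, 0, 0, 2, 0, 0]

Z[0]=23
i=1: fresh scan; Z[1]=0
i=2: fresh scan; Z[2]=2 extend→box=[2,4)
i=3: min(r-i=1, Z[1]=0)=0; Z[3]=0
i=4: fresh scan; Z[4]=0
i=5: fresh scan; Z[5]=5 extend→box=[5,10)
i=6: min(r-i=4, Z[1]=0)=0; Z[6]=0
i=7: min(r-i=3, Z[2]=2)=2; Z[7]=2
i=8: min(r-i=2, Z[3]=0)=0; Z[8]=0
i=9: min(r-i=1, Z[4]=0)=0; Z[9]=0
i=10: fresh scan; Z[10]=0
i=11: fresh scan; Z[11]=0
i=12: fresh scan; Z[12]=4 extend→box=[12,16)
i=13: min(r-i=3, Z[1]=0)=0; Z[13]=0
i=14: min(r-i=2, Z[2]=2)=2; Z[14]=3 extend→box=[14,17)
i=15: min(r-i=2, Z[1]=0)=0; Z[15]=0
i=16: min(r-i=1, Z[2]=2)=1; Z[16]=1
i=17: fresh scan; Z[17]=2 extend→box=[17,19)
i=18: min(r-i=1, Z[1]=0)=0; Z[18]=0
i=19: fresh scan; Z[19]=0
i=20: fresh scan; Z[20]=2 extend→box=[20,22)
i=21: min(r-i=1, Z[1]=0)=0; Z[21]=0
i=22: fresh scan; Z[22]=0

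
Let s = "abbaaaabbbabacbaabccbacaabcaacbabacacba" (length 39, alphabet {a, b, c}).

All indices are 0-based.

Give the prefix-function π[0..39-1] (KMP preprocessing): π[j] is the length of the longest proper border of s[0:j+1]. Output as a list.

π[0] = 0
j=1 s[j]='b': π[1]=0 (border '')
j=2 s[j]='b': π[2]=0 (border '')
j=3 s[j]='a': π[3]=1 (border 'a')
j=4 s[j]='a': k: 1→0; π[4]=1 (border 'a')
j=5 s[j]='a': k: 1→0; π[5]=1 (border 'a')
j=6 s[j]='a': k: 1→0; π[6]=1 (border 'a')
j=7 s[j]='b': π[7]=2 (border 'ab')
j=8 s[j]='b': π[8]=3 (border 'abb')
j=9 s[j]='b': k: 3→0; π[9]=0 (border '')
j=10 s[j]='a': π[10]=1 (border 'a')
j=11 s[j]='b': π[11]=2 (border 'ab')
j=12 s[j]='a': k: 2→0; π[12]=1 (border 'a')
j=13 s[j]='c': k: 1→0; π[13]=0 (border '')
j=14 s[j]='b': π[14]=0 (border '')
j=15 s[j]='a': π[15]=1 (border 'a')
j=16 s[j]='a': k: 1→0; π[16]=1 (border 'a')
j=17 s[j]='b': π[17]=2 (border 'ab')
j=18 s[j]='c': k: 2→0; π[18]=0 (border '')
j=19 s[j]='c': π[19]=0 (border '')
j=20 s[j]='b': π[20]=0 (border '')
j=21 s[j]='a': π[21]=1 (border 'a')
j=22 s[j]='c': k: 1→0; π[22]=0 (border '')
j=23 s[j]='a': π[23]=1 (border 'a')
j=24 s[j]='a': k: 1→0; π[24]=1 (border 'a')
j=25 s[j]='b': π[25]=2 (border 'ab')
j=26 s[j]='c': k: 2→0; π[26]=0 (border '')
j=27 s[j]='a': π[27]=1 (border 'a')
j=28 s[j]='a': k: 1→0; π[28]=1 (border 'a')
j=29 s[j]='c': k: 1→0; π[29]=0 (border '')
j=30 s[j]='b': π[30]=0 (border '')
j=31 s[j]='a': π[31]=1 (border 'a')
j=32 s[j]='b': π[32]=2 (border 'ab')
j=33 s[j]='a': k: 2→0; π[33]=1 (border 'a')
j=34 s[j]='c': k: 1→0; π[34]=0 (border '')
j=35 s[j]='a': π[35]=1 (border 'a')
j=36 s[j]='c': k: 1→0; π[36]=0 (border '')
j=37 s[j]='b': π[37]=0 (border '')
j=38 s[j]='a': π[38]=1 (border 'a')

[0, 0, 0, 1, 1, 1, 1, 2, 3, 0, 1, 2, 1, 0, 0, 1, 1, 2, 0, 0, 0, 1, 0, 1, 1, 2, 0, 1, 1, 0, 0, 1, 2, 1, 0, 1, 0, 0, 1]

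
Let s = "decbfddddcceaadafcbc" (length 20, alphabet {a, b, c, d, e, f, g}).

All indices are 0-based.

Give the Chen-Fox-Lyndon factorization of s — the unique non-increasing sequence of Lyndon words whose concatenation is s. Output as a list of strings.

emit factor 1: 'de' (i=0, period=2)
emit factor 2: 'c' (i=2, period=1)
emit factor 3: 'bfddddcce' (i=3, period=9)
emit factor 4: 'aadafcbc' (i=12, period=8)

["de", "c", "bfddddcce", "aadafcbc"]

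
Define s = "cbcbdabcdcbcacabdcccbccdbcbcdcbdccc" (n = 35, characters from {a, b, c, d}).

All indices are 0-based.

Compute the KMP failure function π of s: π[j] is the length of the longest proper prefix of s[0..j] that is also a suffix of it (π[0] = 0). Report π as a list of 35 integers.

[0, 0, 1, 2, 0, 0, 0, 1, 0, 1, 2, 3, 0, 1, 0, 0, 0, 1, 1, 1, 2, 3, 1, 0, 0, 1, 2, 3, 0, 1, 2, 0, 1, 1, 1]

π[0] = 0
j=1 s[j]='b': π[1]=0 (border '')
j=2 s[j]='c': π[2]=1 (border 'c')
j=3 s[j]='b': π[3]=2 (border 'cb')
j=4 s[j]='d': k: 2→0; π[4]=0 (border '')
j=5 s[j]='a': π[5]=0 (border '')
j=6 s[j]='b': π[6]=0 (border '')
j=7 s[j]='c': π[7]=1 (border 'c')
j=8 s[j]='d': k: 1→0; π[8]=0 (border '')
j=9 s[j]='c': π[9]=1 (border 'c')
j=10 s[j]='b': π[10]=2 (border 'cb')
j=11 s[j]='c': π[11]=3 (border 'cbc')
j=12 s[j]='a': k: 3→1→0; π[12]=0 (border '')
j=13 s[j]='c': π[13]=1 (border 'c')
j=14 s[j]='a': k: 1→0; π[14]=0 (border '')
j=15 s[j]='b': π[15]=0 (border '')
j=16 s[j]='d': π[16]=0 (border '')
j=17 s[j]='c': π[17]=1 (border 'c')
j=18 s[j]='c': k: 1→0; π[18]=1 (border 'c')
j=19 s[j]='c': k: 1→0; π[19]=1 (border 'c')
j=20 s[j]='b': π[20]=2 (border 'cb')
j=21 s[j]='c': π[21]=3 (border 'cbc')
j=22 s[j]='c': k: 3→1→0; π[22]=1 (border 'c')
j=23 s[j]='d': k: 1→0; π[23]=0 (border '')
j=24 s[j]='b': π[24]=0 (border '')
j=25 s[j]='c': π[25]=1 (border 'c')
j=26 s[j]='b': π[26]=2 (border 'cb')
j=27 s[j]='c': π[27]=3 (border 'cbc')
j=28 s[j]='d': k: 3→1→0; π[28]=0 (border '')
j=29 s[j]='c': π[29]=1 (border 'c')
j=30 s[j]='b': π[30]=2 (border 'cb')
j=31 s[j]='d': k: 2→0; π[31]=0 (border '')
j=32 s[j]='c': π[32]=1 (border 'c')
j=33 s[j]='c': k: 1→0; π[33]=1 (border 'c')
j=34 s[j]='c': k: 1→0; π[34]=1 (border 'c')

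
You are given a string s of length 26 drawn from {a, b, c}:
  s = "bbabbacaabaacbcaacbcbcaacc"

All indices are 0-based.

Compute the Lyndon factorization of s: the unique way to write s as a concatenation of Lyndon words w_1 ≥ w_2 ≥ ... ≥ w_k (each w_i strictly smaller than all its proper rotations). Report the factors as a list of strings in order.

emit factor 1: 'b' (i=0, period=1)
emit factor 2: 'b' (i=1, period=1)
emit factor 3: 'abbac' (i=2, period=5)
emit factor 4: 'aabaacbcaacbcbcaacc' (i=7, period=19)

["b", "b", "abbac", "aabaacbcaacbcbcaacc"]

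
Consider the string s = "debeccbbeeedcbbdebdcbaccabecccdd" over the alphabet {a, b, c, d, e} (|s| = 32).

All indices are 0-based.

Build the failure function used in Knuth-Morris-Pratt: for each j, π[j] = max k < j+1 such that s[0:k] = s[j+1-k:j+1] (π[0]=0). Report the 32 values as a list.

π[0] = 0
j=1 s[j]='e': π[1]=0 (border '')
j=2 s[j]='b': π[2]=0 (border '')
j=3 s[j]='e': π[3]=0 (border '')
j=4 s[j]='c': π[4]=0 (border '')
j=5 s[j]='c': π[5]=0 (border '')
j=6 s[j]='b': π[6]=0 (border '')
j=7 s[j]='b': π[7]=0 (border '')
j=8 s[j]='e': π[8]=0 (border '')
j=9 s[j]='e': π[9]=0 (border '')
j=10 s[j]='e': π[10]=0 (border '')
j=11 s[j]='d': π[11]=1 (border 'd')
j=12 s[j]='c': k: 1→0; π[12]=0 (border '')
j=13 s[j]='b': π[13]=0 (border '')
j=14 s[j]='b': π[14]=0 (border '')
j=15 s[j]='d': π[15]=1 (border 'd')
j=16 s[j]='e': π[16]=2 (border 'de')
j=17 s[j]='b': π[17]=3 (border 'deb')
j=18 s[j]='d': k: 3→0; π[18]=1 (border 'd')
j=19 s[j]='c': k: 1→0; π[19]=0 (border '')
j=20 s[j]='b': π[20]=0 (border '')
j=21 s[j]='a': π[21]=0 (border '')
j=22 s[j]='c': π[22]=0 (border '')
j=23 s[j]='c': π[23]=0 (border '')
j=24 s[j]='a': π[24]=0 (border '')
j=25 s[j]='b': π[25]=0 (border '')
j=26 s[j]='e': π[26]=0 (border '')
j=27 s[j]='c': π[27]=0 (border '')
j=28 s[j]='c': π[28]=0 (border '')
j=29 s[j]='c': π[29]=0 (border '')
j=30 s[j]='d': π[30]=1 (border 'd')
j=31 s[j]='d': k: 1→0; π[31]=1 (border 'd')

[0, 0, 0, 0, 0, 0, 0, 0, 0, 0, 0, 1, 0, 0, 0, 1, 2, 3, 1, 0, 0, 0, 0, 0, 0, 0, 0, 0, 0, 0, 1, 1]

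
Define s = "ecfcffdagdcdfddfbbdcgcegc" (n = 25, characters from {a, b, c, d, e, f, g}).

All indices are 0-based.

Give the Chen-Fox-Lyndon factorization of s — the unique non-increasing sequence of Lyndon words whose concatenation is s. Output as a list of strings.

["e", "cfcffd", "agdcdfddfbbdcgcegc"]

emit factor 1: 'e' (i=0, period=1)
emit factor 2: 'cfcffd' (i=1, period=6)
emit factor 3: 'agdcdfddfbbdcgcegc' (i=7, period=18)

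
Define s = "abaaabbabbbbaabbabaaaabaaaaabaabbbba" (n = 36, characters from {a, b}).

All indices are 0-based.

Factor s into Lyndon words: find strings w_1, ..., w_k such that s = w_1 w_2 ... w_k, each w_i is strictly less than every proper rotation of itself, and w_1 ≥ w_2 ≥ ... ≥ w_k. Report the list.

emit factor 1: 'ab' (i=0, period=2)
emit factor 2: 'aaabbabbbbaabbab' (i=2, period=16)
emit factor 3: 'aaaab' (i=18, period=5)
emit factor 4: 'aaaaabaabbbb' (i=23, period=12)
emit factor 5: 'a' (i=35, period=1)

["ab", "aaabbabbbbaabbab", "aaaab", "aaaaabaabbbb", "a"]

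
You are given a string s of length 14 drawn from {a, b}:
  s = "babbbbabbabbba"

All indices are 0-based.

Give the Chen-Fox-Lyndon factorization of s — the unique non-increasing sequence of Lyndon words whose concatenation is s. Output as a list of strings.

["b", "abbbb", "abbabbb", "a"]

emit factor 1: 'b' (i=0, period=1)
emit factor 2: 'abbbb' (i=1, period=5)
emit factor 3: 'abbabbb' (i=6, period=7)
emit factor 4: 'a' (i=13, period=1)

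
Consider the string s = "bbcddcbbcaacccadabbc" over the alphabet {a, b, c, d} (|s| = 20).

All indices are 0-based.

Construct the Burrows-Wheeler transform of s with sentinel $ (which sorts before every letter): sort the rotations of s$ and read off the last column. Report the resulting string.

rank  rotation               last
    0  $bbcddcbbcaacccadabbc  c
    1  aacccadabbc$bbcddcbbc  c
    2  abbc$bbcddcbbcaacccad  d
    3  acccadabbc$bbcddcbbca  a
    4  adabbc$bbcddcbbcaaccc  c
    5  bbc$bbcddcbbcaacccada  a
    6  bbcaacccadabbc$bbcddc  c
    7  bbcddcbbcaacccadabbc$  $
    8  bc$bbcddcbbcaacccadab  b
    9  bcaacccadabbc$bbcddcb  b
   10  bcddcbbcaacccadabbc$b  b
   11  c$bbcddcbbcaacccadabb  b
   12  caacccadabbc$bbcddcbb  b
   13  cadabbc$bbcddcbbcaacc  c
   14  cbbcaacccadabbc$bbcdd  d
   15  ccadabbc$bbcddcbbcaac  c
   16  cccadabbc$bbcddcbbcaa  a
   17  cddcbbcaacccadabbc$bb  b
   18  dabbc$bbcddcbbcaaccca  a
   19  dcbbcaacccadabbc$bbcd  d
   20  ddcbbcaacccadabbc$bbc  c

ccdacac$bbbbbcdcabadc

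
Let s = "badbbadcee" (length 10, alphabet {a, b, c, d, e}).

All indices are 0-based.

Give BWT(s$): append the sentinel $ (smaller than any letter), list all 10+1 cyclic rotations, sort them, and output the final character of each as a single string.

rank  rotation     last
    0  $badbbadcee  e
    1  adbbadcee$b  b
    2  adcee$badbb  b
    3  badbbadcee$  $
    4  badcee$badb  b
    5  bbadcee$bad  d
    6  cee$badbbad  d
    7  dbbadcee$ba  a
    8  dcee$badbba  a
    9  e$badbbadce  e
   10  ee$badbbadc  c

ebb$bddaaec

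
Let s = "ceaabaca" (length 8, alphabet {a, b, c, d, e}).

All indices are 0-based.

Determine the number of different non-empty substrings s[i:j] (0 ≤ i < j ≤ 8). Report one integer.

32

rank→(start, suffix):
  0 → (7, 'a')
  1 → (2, 'aabaca')
  2 → (3, 'abaca')
  3 → (5, 'aca')
  4 → (4, 'baca')
  5 → (6, 'ca')
  6 → (0, 'ceaabaca')
  7 → (1, 'eaabaca')

SA = [7, 2, 3, 5, 4, 6, 0, 1]
i: (SA[i-1],SA[i]) lcp shared
  1: (7,2) 1 'a'
  2: (2,3) 1 'a'
  3: (3,5) 1 'a'
  4: (5,4) 0 ''
  5: (4,6) 0 ''
  6: (6,0) 1 'c'
  7: (0,1) 0 ''

n(n+1)/2 = 8·9/2 = 36
Σ LCP = 0 + 1 + 1 + 1 + 0 + 0 + 1 + 0 = 4
distinct = 36 − 4 = 32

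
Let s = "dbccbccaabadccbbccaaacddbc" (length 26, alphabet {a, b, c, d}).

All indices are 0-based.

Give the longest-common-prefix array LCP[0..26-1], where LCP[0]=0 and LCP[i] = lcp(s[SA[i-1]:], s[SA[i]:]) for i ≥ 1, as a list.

sorted suffixes:
  #0 SA[0]=18  'aaacddbc'
  #1 SA[1]=7  'aabadccbbccaaacddbc'
  #2 SA[2]=19  'aacddbc'
  #3 SA[3]=8  'abadccbbccaaacddbc'
  #4 SA[4]=20  'acddbc'
  #5 SA[5]=10  'adccbbccaaacddbc'
  #6 SA[6]=9  'badccbbccaaacddbc'
  #7 SA[7]=14  'bbccaaacddbc'
  #8 SA[8]=24  'bc'
  #9 SA[9]=15  'bccaaacddbc'
  #10 SA[10]=4  'bccaabadccbbccaaacddbc'
  #11 SA[11]=1  'bccbccaabadccbbccaaacddbc'
  #12 SA[12]=25  'c'
  #13 SA[13]=17  'caaacddbc'
  #14 SA[14]=6  'caabadccbbccaaacddbc'
  #15 SA[15]=13  'cbbccaaacddbc'
  #16 SA[16]=3  'cbccaabadccbbccaaacddbc'
  #17 SA[17]=16  'ccaaacddbc'
  #18 SA[18]=5  'ccaabadccbbccaaacddbc'
  #19 SA[19]=12  'ccbbccaaacddbc'
  #20 SA[20]=2  'ccbccaabadccbbccaaacddbc'
  #21 SA[21]=21  'cddbc'
  #22 SA[22]=23  'dbc'
  #23 SA[23]=0  'dbccbccaabadccbbccaaacddbc'
  #24 SA[24]=11  'dccbbccaaacddbc'
  #25 SA[25]=22  'ddbc'

SA = [18, 7, 19, 8, 20, 10, 9, 14, 24, 15, 4, 1, 25, 17, 6, 13, 3, 16, 5, 12, 2, 21, 23, 0, 11, 22]
i: (SA[i-1],SA[i]) lcp shared
  1: (18,7) 2 'aa'
  2: (7,19) 2 'aa'
  3: (19,8) 1 'a'
  4: (8,20) 1 'a'
  5: (20,10) 1 'a'
  6: (10,9) 0 ''
  7: (9,14) 1 'b'
  8: (14,24) 1 'b'
  9: (24,15) 2 'bc'
  10: (15,4) 5 'bccaa'
  11: (4,1) 3 'bcc'
  12: (1,25) 0 ''
  13: (25,17) 1 'c'
  14: (17,6) 3 'caa'
  15: (6,13) 1 'c'
  16: (13,3) 2 'cb'
  17: (3,16) 1 'c'
  18: (16,5) 4 'ccaa'
  19: (5,12) 2 'cc'
  20: (12,2) 3 'ccb'
  21: (2,21) 1 'c'
  22: (21,23) 0 ''
  23: (23,0) 3 'dbc'
  24: (0,11) 1 'd'
  25: (11,22) 1 'd'

[0, 2, 2, 1, 1, 1, 0, 1, 1, 2, 5, 3, 0, 1, 3, 1, 2, 1, 4, 2, 3, 1, 0, 3, 1, 1]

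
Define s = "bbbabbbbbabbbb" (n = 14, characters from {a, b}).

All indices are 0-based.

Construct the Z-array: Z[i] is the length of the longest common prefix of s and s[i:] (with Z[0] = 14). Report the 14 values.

[14, 2, 1, 0, 3, 3, 8, 2, 1, 0, 3, 3, 2, 1]

Z[0]=14
i=1: outside box; Z[1]=2 extend→box=[1,3)
i=2: min(r-i=1, Z[1]=2)=1; Z[2]=1
i=3: outside box; Z[3]=0
i=4: outside box; Z[4]=3 extend→box=[4,7)
i=5: min(r-i=2, Z[1]=2)=2; Z[5]=3 extend→box=[5,8)
i=6: min(r-i=2, Z[1]=2)=2; Z[6]=8 extend→box=[6,14)
i=7: min(r-i=7, Z[1]=2)=2; Z[7]=2
i=8: min(r-i=6, Z[2]=1)=1; Z[8]=1
i=9: min(r-i=5, Z[3]=0)=0; Z[9]=0
i=10: min(r-i=4, Z[4]=3)=3; Z[10]=3
i=11: min(r-i=3, Z[5]=3)=3; Z[11]=3
i=12: min(r-i=2, Z[6]=8)=2; Z[12]=2
i=13: min(r-i=1, Z[7]=2)=1; Z[13]=1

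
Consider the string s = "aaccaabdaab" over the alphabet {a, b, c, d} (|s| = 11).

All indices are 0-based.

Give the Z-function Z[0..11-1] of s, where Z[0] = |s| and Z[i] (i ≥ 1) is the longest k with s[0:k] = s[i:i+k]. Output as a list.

Z[0]=11
i=1: fresh scan; Z[1]=1 grow→box=[1,2)
i=2: fresh scan; Z[2]=0
i=3: fresh scan; Z[3]=0
i=4: fresh scan; Z[4]=2 grow→box=[4,6)
i=5: min(r-i=1, Z[1]=1)=1; Z[5]=1
i=6: fresh scan; Z[6]=0
i=7: fresh scan; Z[7]=0
i=8: fresh scan; Z[8]=2 grow→box=[8,10)
i=9: min(r-i=1, Z[1]=1)=1; Z[9]=1
i=10: fresh scan; Z[10]=0

[11, 1, 0, 0, 2, 1, 0, 0, 2, 1, 0]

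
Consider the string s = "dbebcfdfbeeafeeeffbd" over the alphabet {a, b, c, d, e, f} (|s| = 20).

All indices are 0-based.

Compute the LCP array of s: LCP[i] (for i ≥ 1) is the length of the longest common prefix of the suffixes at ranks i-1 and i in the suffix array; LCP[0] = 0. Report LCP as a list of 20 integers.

rank→(start, suffix):
  0 → (11, 'afeeeffbd')
  1 → (3, 'bcfdfbeeafeeeffbd')
  2 → (18, 'bd')
  3 → (1, 'bebcfdfbeeafeeeffbd')
  4 → (8, 'beeafeeeffbd')
  5 → (4, 'cfdfbeeafeeeffbd')
  6 → (19, 'd')
  7 → (0, 'dbebcfdfbeeafeeeffbd')
  8 → (6, 'dfbeeafeeeffbd')
  9 → (10, 'eafeeeffbd')
  10 → (2, 'ebcfdfbeeafeeeffbd')
  11 → (9, 'eeafeeeffbd')
  12 → (13, 'eeeffbd')
  13 → (14, 'eeffbd')
  14 → (15, 'effbd')
  15 → (17, 'fbd')
  16 → (7, 'fbeeafeeeffbd')
  17 → (5, 'fdfbeeafeeeffbd')
  18 → (12, 'feeeffbd')
  19 → (16, 'ffbd')

SA = [11, 3, 18, 1, 8, 4, 19, 0, 6, 10, 2, 9, 13, 14, 15, 17, 7, 5, 12, 16]
[i] adj suffixes → lcp
  [1] 11/3 → 0 ('')
  [2] 3/18 → 1 ('b')
  [3] 18/1 → 1 ('b')
  [4] 1/8 → 2 ('be')
  [5] 8/4 → 0 ('')
  [6] 4/19 → 0 ('')
  [7] 19/0 → 1 ('d')
  [8] 0/6 → 1 ('d')
  [9] 6/10 → 0 ('')
  [10] 10/2 → 1 ('e')
  [11] 2/9 → 1 ('e')
  [12] 9/13 → 2 ('ee')
  [13] 13/14 → 2 ('ee')
  [14] 14/15 → 1 ('e')
  [15] 15/17 → 0 ('')
  [16] 17/7 → 2 ('fb')
  [17] 7/5 → 1 ('f')
  [18] 5/12 → 1 ('f')
  [19] 12/16 → 1 ('f')

[0, 0, 1, 1, 2, 0, 0, 1, 1, 0, 1, 1, 2, 2, 1, 0, 2, 1, 1, 1]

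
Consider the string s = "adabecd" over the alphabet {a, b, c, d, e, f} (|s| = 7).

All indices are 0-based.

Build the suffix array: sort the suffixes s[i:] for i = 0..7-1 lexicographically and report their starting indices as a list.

rank→(start, suffix):
  0 → (2, 'abecd')
  1 → (0, 'adabecd')
  2 → (3, 'becd')
  3 → (5, 'cd')
  4 → (6, 'd')
  5 → (1, 'dabecd')
  6 → (4, 'ecd')

[2, 0, 3, 5, 6, 1, 4]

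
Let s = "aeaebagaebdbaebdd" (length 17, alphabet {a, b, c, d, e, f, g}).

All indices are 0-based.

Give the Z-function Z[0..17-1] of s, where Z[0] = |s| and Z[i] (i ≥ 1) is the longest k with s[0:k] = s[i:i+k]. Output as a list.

[17, 0, 2, 0, 0, 1, 0, 2, 0, 0, 0, 0, 2, 0, 0, 0, 0]

Z[0]=17
i=1: outside box; Z[1]=0
i=2: outside box; Z[2]=2 extend→box=[2,4)
i=3: min(r-i=1, Z[1]=0)=0; Z[3]=0
i=4: outside box; Z[4]=0
i=5: outside box; Z[5]=1 extend→box=[5,6)
i=6: outside box; Z[6]=0
i=7: outside box; Z[7]=2 extend→box=[7,9)
i=8: min(r-i=1, Z[1]=0)=0; Z[8]=0
i=9: outside box; Z[9]=0
i=10: outside box; Z[10]=0
i=11: outside box; Z[11]=0
i=12: outside box; Z[12]=2 extend→box=[12,14)
i=13: min(r-i=1, Z[1]=0)=0; Z[13]=0
i=14: outside box; Z[14]=0
i=15: outside box; Z[15]=0
i=16: outside box; Z[16]=0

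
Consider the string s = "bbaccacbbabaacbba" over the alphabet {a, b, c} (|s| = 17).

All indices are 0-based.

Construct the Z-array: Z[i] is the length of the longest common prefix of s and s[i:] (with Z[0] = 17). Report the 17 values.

Z[0]=17
i=1: outside box; Z[1]=1 scan→box=[1,2)
i=2: outside box; Z[2]=0
i=3: outside box; Z[3]=0
i=4: outside box; Z[4]=0
i=5: outside box; Z[5]=0
i=6: outside box; Z[6]=0
i=7: outside box; Z[7]=3 scan→box=[7,10)
i=8: min(r-i=2, Z[1]=1)=1; Z[8]=1
i=9: min(r-i=1, Z[2]=0)=0; Z[9]=0
i=10: outside box; Z[10]=1 scan→box=[10,11)
i=11: outside box; Z[11]=0
i=12: outside box; Z[12]=0
i=13: outside box; Z[13]=0
i=14: outside box; Z[14]=3 scan→box=[14,17)
i=15: min(r-i=2, Z[1]=1)=1; Z[15]=1
i=16: min(r-i=1, Z[2]=0)=0; Z[16]=0

[17, 1, 0, 0, 0, 0, 0, 3, 1, 0, 1, 0, 0, 0, 3, 1, 0]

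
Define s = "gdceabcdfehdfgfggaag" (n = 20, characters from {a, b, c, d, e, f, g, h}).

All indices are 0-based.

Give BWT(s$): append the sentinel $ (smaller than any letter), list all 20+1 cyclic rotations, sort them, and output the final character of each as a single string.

rank  rotation               last
    0  $gdceabcdfehdfgfggaag  g
    1  aag$gdceabcdfehdfgfgg  g
    2  abcdfehdfgfggaag$gdce  e
    3  ag$gdceabcdfehdfgfgga  a
    4  bcdfehdfgfggaag$gdcea  a
    5  cdfehdfgfggaag$gdceab  b
    6  ceabcdfehdfgfggaag$gd  d
    7  dceabcdfehdfgfggaag$g  g
    8  dfehdfgfggaag$gdceabc  c
    9  dfgfggaag$gdceabcdfeh  h
   10  eabcdfehdfgfggaag$gdc  c
   11  ehdfgfggaag$gdceabcdf  f
   12  fehdfgfggaag$gdceabcd  d
   13  fgfggaag$gdceabcdfehd  d
   14  fggaag$gdceabcdfehdfg  g
   15  g$gdceabcdfehdfgfggaa  a
   16  gaag$gdceabcdfehdfgfg  g
   17  gdceabcdfehdfgfggaag$  $
   18  gfggaag$gdceabcdfehdf  f
   19  ggaag$gdceabcdfehdfgf  f
   20  hdfgfggaag$gdceabcdfe  e

ggeaabdgchcfddgag$ffe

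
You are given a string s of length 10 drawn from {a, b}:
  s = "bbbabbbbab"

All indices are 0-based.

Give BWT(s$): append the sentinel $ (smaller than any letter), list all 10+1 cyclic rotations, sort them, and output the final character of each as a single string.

rank  rotation     last
    0  $bbbabbbbab  b
    1  ab$bbbabbbb  b
    2  abbbbab$bbb  b
    3  b$bbbabbbba  a
    4  bab$bbbabbb  b
    5  babbbbab$bb  b
    6  bbab$bbbabb  b
    7  bbabbbbab$b  b
    8  bbbab$bbbab  b
    9  bbbabbbbab$  $
   10  bbbbab$bbba  a

bbbabbbbb$a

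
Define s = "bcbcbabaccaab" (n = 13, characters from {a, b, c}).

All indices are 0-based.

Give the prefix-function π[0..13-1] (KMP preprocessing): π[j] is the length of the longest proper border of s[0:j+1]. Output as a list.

π[0] = 0
j=1 s[j]='c': π[1]=0 (border '')
j=2 s[j]='b': π[2]=1 (border 'b')
j=3 s[j]='c': π[3]=2 (border 'bc')
j=4 s[j]='b': π[4]=3 (border 'bcb')
j=5 s[j]='a': k: 3→1→0; π[5]=0 (border '')
j=6 s[j]='b': π[6]=1 (border 'b')
j=7 s[j]='a': k: 1→0; π[7]=0 (border '')
j=8 s[j]='c': π[8]=0 (border '')
j=9 s[j]='c': π[9]=0 (border '')
j=10 s[j]='a': π[10]=0 (border '')
j=11 s[j]='a': π[11]=0 (border '')
j=12 s[j]='b': π[12]=1 (border 'b')

[0, 0, 1, 2, 3, 0, 1, 0, 0, 0, 0, 0, 1]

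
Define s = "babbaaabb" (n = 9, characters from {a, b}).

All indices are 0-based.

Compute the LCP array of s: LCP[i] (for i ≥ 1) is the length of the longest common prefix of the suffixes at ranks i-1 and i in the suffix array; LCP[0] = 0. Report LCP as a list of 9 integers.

rank→(start, suffix):
  0 → (4, 'aaabb')
  1 → (5, 'aabb')
  2 → (6, 'abb')
  3 → (1, 'abbaaabb')
  4 → (8, 'b')
  5 → (3, 'baaabb')
  6 → (0, 'babbaaabb')
  7 → (7, 'bb')
  8 → (2, 'bbaaabb')

SA = [4, 5, 6, 1, 8, 3, 0, 7, 2]
rank  pair      lcp
   1  s[4:],s[5:]  2  'aa'
   2  s[5:],s[6:]  1  'a'
   3  s[6:],s[1:]  3  'abb'
   4  s[1:],s[8:]  0  ''
   5  s[8:],s[3:]  1  'b'
   6  s[3:],s[0:]  2  'ba'
   7  s[0:],s[7:]  1  'b'
   8  s[7:],s[2:]  2  'bb'

[0, 2, 1, 3, 0, 1, 2, 1, 2]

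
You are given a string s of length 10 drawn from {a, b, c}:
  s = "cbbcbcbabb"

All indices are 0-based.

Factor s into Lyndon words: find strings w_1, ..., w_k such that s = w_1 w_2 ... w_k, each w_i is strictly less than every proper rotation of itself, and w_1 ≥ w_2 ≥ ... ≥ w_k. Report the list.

emit factor 1: 'c' (i=0, period=1)
emit factor 2: 'bbcbc' (i=1, period=5)
emit factor 3: 'b' (i=6, period=1)
emit factor 4: 'abb' (i=7, period=3)

["c", "bbcbc", "b", "abb"]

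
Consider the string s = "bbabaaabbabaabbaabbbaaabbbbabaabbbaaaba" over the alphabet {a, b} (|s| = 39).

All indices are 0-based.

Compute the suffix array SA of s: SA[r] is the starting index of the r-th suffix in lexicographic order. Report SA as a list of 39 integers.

rank | idx | suffix
   0 |  38 | a
   1 |  34 | aaaba
   2 |   4 | aaabbabaabbaabbbaaabbbbabaabbbaaaba
   3 |  20 | aaabbbbabaabbbaaaba
   4 |  35 | aaba
   5 |  11 | aabbaabbbaaabbbbabaabbbaaaba
   6 |   5 | aabbabaabbaabbbaaabbbbabaabbbaaaba
   7 |  29 | aabbbaaaba
   8 |  15 | aabbbaaabbbbabaabbbaaaba
   9 |  21 | aabbbbabaabbbaaaba
  10 |  36 | aba
  11 |   2 | abaaabbabaabbaabbbaaabbbbabaabbbaaaba
  12 |   9 | abaabbaabbbaaabbbbabaabbbaaaba
  13 |  27 | abaabbbaaaba
  14 |  12 | abbaabbbaaabbbbabaabbbaaaba
  15 |   6 | abbabaabbaabbbaaabbbbabaabbbaaaba
  16 |  30 | abbbaaaba
  17 |  16 | abbbaaabbbbabaabbbaaaba
  18 |  22 | abbbbabaabbbaaaba
  19 |  37 | ba
  20 |  33 | baaaba
  21 |   3 | baaabbabaabbaabbbaaabbbbabaabbbaaaba
  22 |  19 | baaabbbbabaabbbaaaba
  23 |  10 | baabbaabbbaaabbbbabaabbbaaaba
  24 |  28 | baabbbaaaba
  25 |  14 | baabbbaaabbbbabaabbbaaaba
  26 |   1 | babaaabbabaabbaabbbaaabbbbabaabbbaaaba
  27 |   8 | babaabbaabbbaaabbbbabaabbbaaaba
  28 |  26 | babaabbbaaaba
  29 |  32 | bbaaaba
  30 |  18 | bbaaabbbbabaabbbaaaba
  31 |  13 | bbaabbbaaabbbbabaabbbaaaba
  32 |   0 | bbabaaabbabaabbaabbbaaabbbbabaabbbaaaba
  33 |   7 | bbabaabbaabbbaaabbbbabaabbbaaaba
  34 |  25 | bbabaabbbaaaba
  35 |  31 | bbbaaaba
  36 |  17 | bbbaaabbbbabaabbbaaaba
  37 |  24 | bbbabaabbbaaaba
  38 |  23 | bbbbabaabbbaaaba

[38, 34, 4, 20, 35, 11, 5, 29, 15, 21, 36, 2, 9, 27, 12, 6, 30, 16, 22, 37, 33, 3, 19, 10, 28, 14, 1, 8, 26, 32, 18, 13, 0, 7, 25, 31, 17, 24, 23]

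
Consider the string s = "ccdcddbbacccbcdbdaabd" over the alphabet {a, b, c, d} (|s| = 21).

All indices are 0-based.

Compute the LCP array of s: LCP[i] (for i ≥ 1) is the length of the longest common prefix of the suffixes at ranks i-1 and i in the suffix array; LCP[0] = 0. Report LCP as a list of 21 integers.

rank | idx | suffix
   0 |  17 | aabd
   1 |  18 | abd
   2 |   8 | acccbcdbdaabd
   3 |   7 | bacccbcdbdaabd
   4 |   6 | bbacccbcdbdaabd
   5 |  12 | bcdbdaabd
   6 |  19 | bd
   7 |  15 | bdaabd
   8 |  11 | cbcdbdaabd
   9 |  10 | ccbcdbdaabd
  10 |   9 | cccbcdbdaabd
  11 |   0 | ccdcddbbacccbcdbdaabd
  12 |  13 | cdbdaabd
  13 |   1 | cdcddbbacccbcdbdaabd
  14 |   3 | cddbbacccbcdbdaabd
  15 |  20 | d
  16 |  16 | daabd
  17 |   5 | dbbacccbcdbdaabd
  18 |  14 | dbdaabd
  19 |   2 | dcddbbacccbcdbdaabd
  20 |   4 | ddbbacccbcdbdaabd

SA = [17, 18, 8, 7, 6, 12, 19, 15, 11, 10, 9, 0, 13, 1, 3, 20, 16, 5, 14, 2, 4]
i: (SA[i-1],SA[i]) lcp shared
  1: (17,18) 1 'a'
  2: (18,8) 1 'a'
  3: (8,7) 0 ''
  4: (7,6) 1 'b'
  5: (6,12) 1 'b'
  6: (12,19) 1 'b'
  7: (19,15) 2 'bd'
  8: (15,11) 0 ''
  9: (11,10) 1 'c'
  10: (10,9) 2 'cc'
  11: (9,0) 2 'cc'
  12: (0,13) 1 'c'
  13: (13,1) 2 'cd'
  14: (1,3) 2 'cd'
  15: (3,20) 0 ''
  16: (20,16) 1 'd'
  17: (16,5) 1 'd'
  18: (5,14) 2 'db'
  19: (14,2) 1 'd'
  20: (2,4) 1 'd'

[0, 1, 1, 0, 1, 1, 1, 2, 0, 1, 2, 2, 1, 2, 2, 0, 1, 1, 2, 1, 1]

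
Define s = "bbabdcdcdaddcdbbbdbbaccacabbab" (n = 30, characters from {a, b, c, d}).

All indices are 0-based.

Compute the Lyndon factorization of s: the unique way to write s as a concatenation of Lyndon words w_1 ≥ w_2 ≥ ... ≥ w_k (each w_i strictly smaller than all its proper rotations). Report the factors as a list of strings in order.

["b", "b", "abdcdcdaddcdbbbdbbaccac", "abb", "ab"]

emit factor 1: 'b' (i=0, period=1)
emit factor 2: 'b' (i=1, period=1)
emit factor 3: 'abdcdcdaddcdbbbdbbaccac' (i=2, period=23)
emit factor 4: 'abb' (i=25, period=3)
emit factor 5: 'ab' (i=28, period=2)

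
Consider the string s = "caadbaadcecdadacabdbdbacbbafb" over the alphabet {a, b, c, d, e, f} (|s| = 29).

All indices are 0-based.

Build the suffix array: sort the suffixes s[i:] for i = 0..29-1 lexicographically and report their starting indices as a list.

sorted suffixes:
  #0 SA[0]=1  'aadbaadcecdadacabdbdbacbbafb'
  #1 SA[1]=5  'aadcecdadacabdbdbacbbafb'
  #2 SA[2]=16  'abdbdbacbbafb'
  #3 SA[3]=14  'acabdbdbacbbafb'
  #4 SA[4]=22  'acbbafb'
  #5 SA[5]=12  'adacabdbdbacbbafb'
  #6 SA[6]=2  'adbaadcecdadacabdbdbacbbafb'
  #7 SA[7]=6  'adcecdadacabdbdbacbbafb'
  #8 SA[8]=26  'afb'
  #9 SA[9]=28  'b'
  #10 SA[10]=4  'baadcecdadacabdbdbacbbafb'
  #11 SA[11]=21  'bacbbafb'
  #12 SA[12]=25  'bafb'
  #13 SA[13]=24  'bbafb'
  #14 SA[14]=19  'bdbacbbafb'
  #15 SA[15]=17  'bdbdbacbbafb'
  #16 SA[16]=0  'caadbaadcecdadacabdbdbacbbafb'
  #17 SA[17]=15  'cabdbdbacbbafb'
  #18 SA[18]=23  'cbbafb'
  #19 SA[19]=10  'cdadacabdbdbacbbafb'
  #20 SA[20]=8  'cecdadacabdbdbacbbafb'
  #21 SA[21]=13  'dacabdbdbacbbafb'
  #22 SA[22]=11  'dadacabdbdbacbbafb'
  #23 SA[23]=3  'dbaadcecdadacabdbdbacbbafb'
  #24 SA[24]=20  'dbacbbafb'
  #25 SA[25]=18  'dbdbacbbafb'
  #26 SA[26]=7  'dcecdadacabdbdbacbbafb'
  #27 SA[27]=9  'ecdadacabdbdbacbbafb'
  #28 SA[28]=27  'fb'

[1, 5, 16, 14, 22, 12, 2, 6, 26, 28, 4, 21, 25, 24, 19, 17, 0, 15, 23, 10, 8, 13, 11, 3, 20, 18, 7, 9, 27]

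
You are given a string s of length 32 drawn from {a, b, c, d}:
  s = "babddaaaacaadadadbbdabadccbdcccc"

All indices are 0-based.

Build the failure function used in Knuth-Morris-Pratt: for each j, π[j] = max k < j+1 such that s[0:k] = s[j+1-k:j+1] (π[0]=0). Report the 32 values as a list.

π[0] = 0
j=1 s[j]='a': π[1]=0 (border '')
j=2 s[j]='b': π[2]=1 (border 'b')
j=3 s[j]='d': k: 1→0; π[3]=0 (border '')
j=4 s[j]='d': π[4]=0 (border '')
j=5 s[j]='a': π[5]=0 (border '')
j=6 s[j]='a': π[6]=0 (border '')
j=7 s[j]='a': π[7]=0 (border '')
j=8 s[j]='a': π[8]=0 (border '')
j=9 s[j]='c': π[9]=0 (border '')
j=10 s[j]='a': π[10]=0 (border '')
j=11 s[j]='a': π[11]=0 (border '')
j=12 s[j]='d': π[12]=0 (border '')
j=13 s[j]='a': π[13]=0 (border '')
j=14 s[j]='d': π[14]=0 (border '')
j=15 s[j]='a': π[15]=0 (border '')
j=16 s[j]='d': π[16]=0 (border '')
j=17 s[j]='b': π[17]=1 (border 'b')
j=18 s[j]='b': k: 1→0; π[18]=1 (border 'b')
j=19 s[j]='d': k: 1→0; π[19]=0 (border '')
j=20 s[j]='a': π[20]=0 (border '')
j=21 s[j]='b': π[21]=1 (border 'b')
j=22 s[j]='a': π[22]=2 (border 'ba')
j=23 s[j]='d': k: 2→0; π[23]=0 (border '')
j=24 s[j]='c': π[24]=0 (border '')
j=25 s[j]='c': π[25]=0 (border '')
j=26 s[j]='b': π[26]=1 (border 'b')
j=27 s[j]='d': k: 1→0; π[27]=0 (border '')
j=28 s[j]='c': π[28]=0 (border '')
j=29 s[j]='c': π[29]=0 (border '')
j=30 s[j]='c': π[30]=0 (border '')
j=31 s[j]='c': π[31]=0 (border '')

[0, 0, 1, 0, 0, 0, 0, 0, 0, 0, 0, 0, 0, 0, 0, 0, 0, 1, 1, 0, 0, 1, 2, 0, 0, 0, 1, 0, 0, 0, 0, 0]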